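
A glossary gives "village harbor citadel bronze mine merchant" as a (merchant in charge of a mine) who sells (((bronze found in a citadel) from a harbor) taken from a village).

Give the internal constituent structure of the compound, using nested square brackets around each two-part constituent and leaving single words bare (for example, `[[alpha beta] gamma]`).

[[village [harbor [citadel bronze]]] [mine merchant]]

The outermost head in the paraphrase is "merchant" (specifically "mine merchant"), modified by "village harbor citadel bronze".
"village harbor citadel bronze" → head "bronze" (specifically "harbor citadel bronze"), modifier "village".
"harbor citadel bronze" → head "bronze" (specifically "citadel bronze"), modifier "harbor".
"citadel bronze" → head "bronze", modifier "citadel".
"mine merchant" → head "merchant", modifier "mine".
Assembled: [[village [harbor [citadel bronze]]] [mine merchant]].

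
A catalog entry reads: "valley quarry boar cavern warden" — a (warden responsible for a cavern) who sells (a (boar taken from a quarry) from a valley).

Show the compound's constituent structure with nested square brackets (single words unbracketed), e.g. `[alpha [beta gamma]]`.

At the top level: head "warden" (specifically "cavern warden"); modifier "valley quarry boar".
Within "valley quarry boar", the head is "boar" (specifically "quarry boar") and the modifier is "valley".
Within "quarry boar", the head is "boar" and the modifier is "quarry".
Within "cavern warden", the head is "warden" and the modifier is "cavern".
Assembled: [[valley [quarry boar]] [cavern warden]].

[[valley [quarry boar]] [cavern warden]]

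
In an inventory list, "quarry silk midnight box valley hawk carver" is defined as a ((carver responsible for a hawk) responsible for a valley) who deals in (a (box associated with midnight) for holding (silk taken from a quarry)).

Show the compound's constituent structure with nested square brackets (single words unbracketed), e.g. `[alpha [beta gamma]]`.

Overall it is a kind of carver (specifically "valley hawk carver"); the modifier is "quarry silk midnight box".
Within "quarry silk midnight box", the head is "box" (specifically "midnight box") and the modifier is "quarry silk".
Within "quarry silk", the head is "silk" and the modifier is "quarry".
Within "midnight box", the head is "box" and the modifier is "midnight".
Within "valley hawk carver", the head is "carver" (specifically "hawk carver") and the modifier is "valley".
Within "hawk carver", the head is "carver" and the modifier is "hawk".
Assembled: [[[quarry silk] [midnight box]] [valley [hawk carver]]].

[[[quarry silk] [midnight box]] [valley [hawk carver]]]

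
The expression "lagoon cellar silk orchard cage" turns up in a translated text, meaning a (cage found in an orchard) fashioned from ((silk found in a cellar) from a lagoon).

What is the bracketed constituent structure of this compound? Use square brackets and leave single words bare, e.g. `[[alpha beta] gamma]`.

Overall it is a kind of cage (specifically "orchard cage"); the modifier is "lagoon cellar silk".
Within "lagoon cellar silk", the head is "silk" (specifically "cellar silk") and the modifier is "lagoon".
Within "cellar silk", the head is "silk" and the modifier is "cellar".
Within "orchard cage", the head is "cage" and the modifier is "orchard".
So the structure is [[lagoon [cellar silk]] [orchard cage]].

[[lagoon [cellar silk]] [orchard cage]]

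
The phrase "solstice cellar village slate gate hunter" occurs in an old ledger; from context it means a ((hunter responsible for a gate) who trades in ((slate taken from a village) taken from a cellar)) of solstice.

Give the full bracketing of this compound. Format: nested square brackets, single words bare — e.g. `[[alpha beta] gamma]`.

Overall it is a kind of hunter (specifically "cellar village slate gate hunter"); the modifier is "solstice".
Within "cellar village slate gate hunter", the head is "hunter" (specifically "gate hunter") and the modifier is "cellar village slate".
Within "cellar village slate", the head is "slate" (specifically "village slate") and the modifier is "cellar".
Within "village slate", the head is "slate" and the modifier is "village".
Within "gate hunter", the head is "hunter" and the modifier is "gate".
So the structure is [solstice [[cellar [village slate]] [gate hunter]]].

[solstice [[cellar [village slate]] [gate hunter]]]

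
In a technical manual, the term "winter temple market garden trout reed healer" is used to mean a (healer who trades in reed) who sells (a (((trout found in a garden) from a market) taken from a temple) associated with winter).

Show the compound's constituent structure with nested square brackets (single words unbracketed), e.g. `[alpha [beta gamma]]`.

[[winter [temple [market [garden trout]]]] [reed healer]]

Whole compound: head "healer" (specifically "reed healer"), modifier "winter temple market garden trout".
"winter temple market garden trout" → head "trout" (specifically "temple market garden trout"), modifier "winter".
"temple market garden trout" → head "trout" (specifically "market garden trout"), modifier "temple".
"market garden trout" → head "trout" (specifically "garden trout"), modifier "market".
"garden trout" → head "trout", modifier "garden".
"reed healer" → head "healer", modifier "reed".
So the structure is [[winter [temple [market [garden trout]]]] [reed healer]].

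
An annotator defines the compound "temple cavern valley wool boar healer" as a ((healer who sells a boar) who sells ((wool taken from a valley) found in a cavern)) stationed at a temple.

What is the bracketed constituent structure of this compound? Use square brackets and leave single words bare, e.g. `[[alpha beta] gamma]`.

At the top level: head "healer" (specifically "cavern valley wool boar healer"); modifier "temple".
Inside "cavern valley wool boar healer": head "healer" (specifically "boar healer"), modifier "cavern valley wool".
Inside "cavern valley wool": head "wool" (specifically "valley wool"), modifier "cavern".
Inside "valley wool": head "wool", modifier "valley".
Inside "boar healer": head "healer", modifier "boar".
So the structure is [temple [[cavern [valley wool]] [boar healer]]].

[temple [[cavern [valley wool]] [boar healer]]]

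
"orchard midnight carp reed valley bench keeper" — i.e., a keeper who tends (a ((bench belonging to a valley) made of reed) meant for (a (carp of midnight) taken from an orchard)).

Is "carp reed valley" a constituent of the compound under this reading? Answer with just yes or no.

no

The top-level split is [orchard midnight carp reed valley bench] [keeper]; the full structure is [[[orchard [midnight carp]] [reed [valley bench]]] keeper].
"carp reed valley" straddles a constituent boundary, so it is not a single unit.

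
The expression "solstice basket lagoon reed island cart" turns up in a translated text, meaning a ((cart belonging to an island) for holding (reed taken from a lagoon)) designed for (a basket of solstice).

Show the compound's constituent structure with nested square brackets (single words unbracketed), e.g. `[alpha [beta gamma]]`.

[[solstice basket] [[lagoon reed] [island cart]]]

Overall it is a kind of cart (specifically "lagoon reed island cart"); the modifier is "solstice basket".
Within "solstice basket", the head is "basket" and the modifier is "solstice".
Within "lagoon reed island cart", the head is "cart" (specifically "island cart") and the modifier is "lagoon reed".
Within "lagoon reed", the head is "reed" and the modifier is "lagoon".
Within "island cart", the head is "cart" and the modifier is "island".
So the structure is [[solstice basket] [[lagoon reed] [island cart]]].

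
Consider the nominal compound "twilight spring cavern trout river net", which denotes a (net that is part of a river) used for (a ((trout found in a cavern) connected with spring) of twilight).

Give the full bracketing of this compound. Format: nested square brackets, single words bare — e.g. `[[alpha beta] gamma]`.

The outermost head in the paraphrase is "net" (specifically "river net"), modified by "twilight spring cavern trout".
Within "twilight spring cavern trout", the head is "trout" (specifically "spring cavern trout") and the modifier is "twilight".
Within "spring cavern trout", the head is "trout" (specifically "cavern trout") and the modifier is "spring".
Within "cavern trout", the head is "trout" and the modifier is "cavern".
Within "river net", the head is "net" and the modifier is "river".
So the structure is [[twilight [spring [cavern trout]]] [river net]].

[[twilight [spring [cavern trout]]] [river net]]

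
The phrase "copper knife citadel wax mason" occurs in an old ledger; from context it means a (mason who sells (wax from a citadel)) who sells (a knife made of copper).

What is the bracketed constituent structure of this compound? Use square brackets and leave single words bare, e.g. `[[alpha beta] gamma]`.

[[copper knife] [[citadel wax] mason]]

The outermost head in the paraphrase is "mason" (specifically "citadel wax mason"), modified by "copper knife".
"copper knife" → head "knife", modifier "copper".
"citadel wax mason" → head "mason", modifier "citadel wax".
"citadel wax" → head "wax", modifier "citadel".
Assembled: [[copper knife] [[citadel wax] mason]].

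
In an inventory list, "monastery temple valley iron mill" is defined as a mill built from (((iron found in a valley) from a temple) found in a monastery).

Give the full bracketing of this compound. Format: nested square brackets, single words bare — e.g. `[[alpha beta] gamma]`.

Overall it is a kind of mill; the modifier is "monastery temple valley iron".
"monastery temple valley iron" → head "iron" (specifically "temple valley iron"), modifier "monastery".
"temple valley iron" → head "iron" (specifically "valley iron"), modifier "temple".
"valley iron" → head "iron", modifier "valley".
Assembled: [[monastery [temple [valley iron]]] mill].

[[monastery [temple [valley iron]]] mill]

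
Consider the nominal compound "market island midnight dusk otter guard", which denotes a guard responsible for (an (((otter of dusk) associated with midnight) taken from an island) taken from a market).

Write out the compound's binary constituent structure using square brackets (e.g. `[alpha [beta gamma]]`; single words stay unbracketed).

[[market [island [midnight [dusk otter]]]] guard]

At the top level: head "guard"; modifier "market island midnight dusk otter".
Within "market island midnight dusk otter", the head is "otter" (specifically "island midnight dusk otter") and the modifier is "market".
Within "island midnight dusk otter", the head is "otter" (specifically "midnight dusk otter") and the modifier is "island".
Within "midnight dusk otter", the head is "otter" (specifically "dusk otter") and the modifier is "midnight".
Within "dusk otter", the head is "otter" and the modifier is "dusk".
So the structure is [[market [island [midnight [dusk otter]]]] guard].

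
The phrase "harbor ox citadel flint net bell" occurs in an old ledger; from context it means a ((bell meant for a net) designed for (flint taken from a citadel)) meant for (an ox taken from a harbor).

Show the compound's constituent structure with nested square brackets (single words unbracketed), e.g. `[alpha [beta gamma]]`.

[[harbor ox] [[citadel flint] [net bell]]]

At the top level: head "bell" (specifically "citadel flint net bell"); modifier "harbor ox".
Inside "harbor ox": head "ox", modifier "harbor".
Inside "citadel flint net bell": head "bell" (specifically "net bell"), modifier "citadel flint".
Inside "citadel flint": head "flint", modifier "citadel".
Inside "net bell": head "bell", modifier "net".
Assembled: [[harbor ox] [[citadel flint] [net bell]]].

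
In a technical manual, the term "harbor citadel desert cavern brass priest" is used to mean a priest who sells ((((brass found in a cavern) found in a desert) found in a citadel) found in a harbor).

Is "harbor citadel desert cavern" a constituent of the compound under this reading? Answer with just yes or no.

no

The top-level split is [harbor citadel desert cavern brass] [priest]; the full structure is [[harbor [citadel [desert [cavern brass]]]] priest].
"harbor citadel desert cavern" straddles a constituent boundary, so it is not a single unit.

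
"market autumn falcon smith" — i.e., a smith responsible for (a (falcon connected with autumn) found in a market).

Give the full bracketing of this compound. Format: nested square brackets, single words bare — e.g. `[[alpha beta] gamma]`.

Whole compound: head "smith", modifier "market autumn falcon".
Within "market autumn falcon", the head is "falcon" (specifically "autumn falcon") and the modifier is "market".
Within "autumn falcon", the head is "falcon" and the modifier is "autumn".
So the structure is [[market [autumn falcon]] smith].

[[market [autumn falcon]] smith]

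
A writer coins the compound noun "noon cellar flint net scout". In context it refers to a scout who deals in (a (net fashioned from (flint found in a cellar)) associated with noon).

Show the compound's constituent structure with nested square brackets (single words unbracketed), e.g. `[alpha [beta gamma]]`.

The outermost head in the paraphrase is "scout", modified by "noon cellar flint net".
Within "noon cellar flint net", the head is "net" (specifically "cellar flint net") and the modifier is "noon".
Within "cellar flint net", the head is "net" and the modifier is "cellar flint".
Within "cellar flint", the head is "flint" and the modifier is "cellar".
Putting it together: [[noon [[cellar flint] net]] scout].

[[noon [[cellar flint] net]] scout]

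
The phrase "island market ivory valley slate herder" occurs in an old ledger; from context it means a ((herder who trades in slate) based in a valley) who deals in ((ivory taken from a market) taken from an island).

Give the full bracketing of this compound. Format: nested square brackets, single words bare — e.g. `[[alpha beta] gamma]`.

The outermost head in the paraphrase is "herder" (specifically "valley slate herder"), modified by "island market ivory".
Within "island market ivory", the head is "ivory" (specifically "market ivory") and the modifier is "island".
Within "market ivory", the head is "ivory" and the modifier is "market".
Within "valley slate herder", the head is "herder" (specifically "slate herder") and the modifier is "valley".
Within "slate herder", the head is "herder" and the modifier is "slate".
Assembled: [[island [market ivory]] [valley [slate herder]]].

[[island [market ivory]] [valley [slate herder]]]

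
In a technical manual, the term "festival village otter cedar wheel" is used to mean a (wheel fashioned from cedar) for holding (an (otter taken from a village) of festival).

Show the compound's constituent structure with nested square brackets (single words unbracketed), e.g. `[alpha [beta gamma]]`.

The outermost head in the paraphrase is "wheel" (specifically "cedar wheel"), modified by "festival village otter".
Within "festival village otter", the head is "otter" (specifically "village otter") and the modifier is "festival".
Within "village otter", the head is "otter" and the modifier is "village".
Within "cedar wheel", the head is "wheel" and the modifier is "cedar".
Assembled: [[festival [village otter]] [cedar wheel]].

[[festival [village otter]] [cedar wheel]]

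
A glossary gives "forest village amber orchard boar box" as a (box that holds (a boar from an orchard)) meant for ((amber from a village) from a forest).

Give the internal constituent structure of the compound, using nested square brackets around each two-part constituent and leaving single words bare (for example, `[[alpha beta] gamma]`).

[[forest [village amber]] [[orchard boar] box]]

Whole compound: head "box" (specifically "orchard boar box"), modifier "forest village amber".
Within "forest village amber", the head is "amber" (specifically "village amber") and the modifier is "forest".
Within "village amber", the head is "amber" and the modifier is "village".
Within "orchard boar box", the head is "box" and the modifier is "orchard boar".
Within "orchard boar", the head is "boar" and the modifier is "orchard".
So the structure is [[forest [village amber]] [[orchard boar] box]].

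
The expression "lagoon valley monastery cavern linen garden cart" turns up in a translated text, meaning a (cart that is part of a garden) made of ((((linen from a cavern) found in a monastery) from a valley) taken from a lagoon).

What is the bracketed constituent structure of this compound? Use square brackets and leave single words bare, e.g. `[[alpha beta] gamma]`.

Overall it is a kind of cart (specifically "garden cart"); the modifier is "lagoon valley monastery cavern linen".
"lagoon valley monastery cavern linen" → head "linen" (specifically "valley monastery cavern linen"), modifier "lagoon".
"valley monastery cavern linen" → head "linen" (specifically "monastery cavern linen"), modifier "valley".
"monastery cavern linen" → head "linen" (specifically "cavern linen"), modifier "monastery".
"cavern linen" → head "linen", modifier "cavern".
"garden cart" → head "cart", modifier "garden".
Assembled: [[lagoon [valley [monastery [cavern linen]]]] [garden cart]].

[[lagoon [valley [monastery [cavern linen]]]] [garden cart]]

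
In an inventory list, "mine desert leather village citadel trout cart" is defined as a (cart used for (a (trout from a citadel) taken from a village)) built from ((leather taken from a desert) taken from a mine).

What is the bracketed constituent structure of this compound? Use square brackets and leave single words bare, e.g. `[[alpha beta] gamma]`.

Overall it is a kind of cart (specifically "village citadel trout cart"); the modifier is "mine desert leather".
Inside "mine desert leather": head "leather" (specifically "desert leather"), modifier "mine".
Inside "desert leather": head "leather", modifier "desert".
Inside "village citadel trout cart": head "cart", modifier "village citadel trout".
Inside "village citadel trout": head "trout" (specifically "citadel trout"), modifier "village".
Inside "citadel trout": head "trout", modifier "citadel".
So the structure is [[mine [desert leather]] [[village [citadel trout]] cart]].

[[mine [desert leather]] [[village [citadel trout]] cart]]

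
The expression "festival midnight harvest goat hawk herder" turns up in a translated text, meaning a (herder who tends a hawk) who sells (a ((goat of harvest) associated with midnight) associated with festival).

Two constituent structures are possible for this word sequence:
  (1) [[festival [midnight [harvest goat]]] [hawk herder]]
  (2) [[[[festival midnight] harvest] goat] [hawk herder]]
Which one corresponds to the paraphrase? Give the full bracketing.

[[festival [midnight [harvest goat]]] [hawk herder]]

The paraphrase's head is the "herder" part ("hawk herder"); its modifier is "festival midnight harvest goat".
That top-level split, carried through the inner groups, gives [[festival [midnight [harvest goat]]] [hawk herder]].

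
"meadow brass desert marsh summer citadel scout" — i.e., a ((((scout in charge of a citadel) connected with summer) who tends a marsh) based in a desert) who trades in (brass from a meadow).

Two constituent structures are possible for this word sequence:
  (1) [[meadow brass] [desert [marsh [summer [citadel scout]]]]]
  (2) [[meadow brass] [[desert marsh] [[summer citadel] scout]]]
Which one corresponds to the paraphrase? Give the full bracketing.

The paraphrase's head is the "scout" part ("desert marsh summer citadel scout"); its modifier is "meadow brass".
That top-level split, carried through the inner groups, gives [[meadow brass] [desert [marsh [summer [citadel scout]]]]].

[[meadow brass] [desert [marsh [summer [citadel scout]]]]]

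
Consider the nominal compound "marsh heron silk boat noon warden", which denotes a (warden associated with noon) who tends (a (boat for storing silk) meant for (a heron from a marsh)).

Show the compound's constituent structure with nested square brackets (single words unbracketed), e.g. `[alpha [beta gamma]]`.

Overall it is a kind of warden (specifically "noon warden"); the modifier is "marsh heron silk boat".
Within "marsh heron silk boat", the head is "boat" (specifically "silk boat") and the modifier is "marsh heron".
Within "marsh heron", the head is "heron" and the modifier is "marsh".
Within "silk boat", the head is "boat" and the modifier is "silk".
Within "noon warden", the head is "warden" and the modifier is "noon".
So the structure is [[[marsh heron] [silk boat]] [noon warden]].

[[[marsh heron] [silk boat]] [noon warden]]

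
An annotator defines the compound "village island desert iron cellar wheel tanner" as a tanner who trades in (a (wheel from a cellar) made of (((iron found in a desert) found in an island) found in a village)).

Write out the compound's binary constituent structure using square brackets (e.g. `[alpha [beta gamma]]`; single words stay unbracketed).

[[[village [island [desert iron]]] [cellar wheel]] tanner]

The outermost head in the paraphrase is "tanner", modified by "village island desert iron cellar wheel".
Within "village island desert iron cellar wheel", the head is "wheel" (specifically "cellar wheel") and the modifier is "village island desert iron".
Within "village island desert iron", the head is "iron" (specifically "island desert iron") and the modifier is "village".
Within "island desert iron", the head is "iron" (specifically "desert iron") and the modifier is "island".
Within "desert iron", the head is "iron" and the modifier is "desert".
Within "cellar wheel", the head is "wheel" and the modifier is "cellar".
So the structure is [[[village [island [desert iron]]] [cellar wheel]] tanner].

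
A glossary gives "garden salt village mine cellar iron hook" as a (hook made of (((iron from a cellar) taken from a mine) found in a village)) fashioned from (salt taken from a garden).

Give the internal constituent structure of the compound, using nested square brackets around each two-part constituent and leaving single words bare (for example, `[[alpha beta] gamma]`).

[[garden salt] [[village [mine [cellar iron]]] hook]]

The outermost head in the paraphrase is "hook" (specifically "village mine cellar iron hook"), modified by "garden salt".
Inside "garden salt": head "salt", modifier "garden".
Inside "village mine cellar iron hook": head "hook", modifier "village mine cellar iron".
Inside "village mine cellar iron": head "iron" (specifically "mine cellar iron"), modifier "village".
Inside "mine cellar iron": head "iron" (specifically "cellar iron"), modifier "mine".
Inside "cellar iron": head "iron", modifier "cellar".
Putting it together: [[garden salt] [[village [mine [cellar iron]]] hook]].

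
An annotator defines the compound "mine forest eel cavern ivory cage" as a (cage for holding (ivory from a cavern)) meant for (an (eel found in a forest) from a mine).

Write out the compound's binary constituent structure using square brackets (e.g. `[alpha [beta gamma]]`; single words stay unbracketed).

At the top level: head "cage" (specifically "cavern ivory cage"); modifier "mine forest eel".
Inside "mine forest eel": head "eel" (specifically "forest eel"), modifier "mine".
Inside "forest eel": head "eel", modifier "forest".
Inside "cavern ivory cage": head "cage", modifier "cavern ivory".
Inside "cavern ivory": head "ivory", modifier "cavern".
Assembled: [[mine [forest eel]] [[cavern ivory] cage]].

[[mine [forest eel]] [[cavern ivory] cage]]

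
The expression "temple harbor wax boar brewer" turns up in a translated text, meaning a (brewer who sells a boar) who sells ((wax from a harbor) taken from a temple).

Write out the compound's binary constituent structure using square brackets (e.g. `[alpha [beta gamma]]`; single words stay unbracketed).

Overall it is a kind of brewer (specifically "boar brewer"); the modifier is "temple harbor wax".
Inside "temple harbor wax": head "wax" (specifically "harbor wax"), modifier "temple".
Inside "harbor wax": head "wax", modifier "harbor".
Inside "boar brewer": head "brewer", modifier "boar".
Assembled: [[temple [harbor wax]] [boar brewer]].

[[temple [harbor wax]] [boar brewer]]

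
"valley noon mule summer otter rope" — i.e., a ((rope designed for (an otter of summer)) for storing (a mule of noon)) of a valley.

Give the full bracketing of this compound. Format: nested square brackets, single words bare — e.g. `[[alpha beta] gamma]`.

[valley [[noon mule] [[summer otter] rope]]]

The outermost head in the paraphrase is "rope" (specifically "noon mule summer otter rope"), modified by "valley".
"noon mule summer otter rope" → head "rope" (specifically "summer otter rope"), modifier "noon mule".
"noon mule" → head "mule", modifier "noon".
"summer otter rope" → head "rope", modifier "summer otter".
"summer otter" → head "otter", modifier "summer".
So the structure is [valley [[noon mule] [[summer otter] rope]]].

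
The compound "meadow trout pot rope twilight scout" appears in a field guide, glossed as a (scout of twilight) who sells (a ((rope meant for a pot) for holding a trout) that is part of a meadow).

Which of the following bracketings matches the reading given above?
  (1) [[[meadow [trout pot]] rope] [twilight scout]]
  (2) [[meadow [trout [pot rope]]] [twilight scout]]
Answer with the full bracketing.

[[meadow [trout [pot rope]]] [twilight scout]]

The paraphrase's head is the "scout" part ("twilight scout"); its modifier is "meadow trout pot rope".
That top-level split, carried through the inner groups, gives [[meadow [trout [pot rope]]] [twilight scout]].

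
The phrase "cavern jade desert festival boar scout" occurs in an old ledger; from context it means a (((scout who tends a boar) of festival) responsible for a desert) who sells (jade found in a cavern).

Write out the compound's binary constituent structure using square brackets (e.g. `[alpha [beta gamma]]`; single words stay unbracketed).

At the top level: head "scout" (specifically "desert festival boar scout"); modifier "cavern jade".
Inside "cavern jade": head "jade", modifier "cavern".
Inside "desert festival boar scout": head "scout" (specifically "festival boar scout"), modifier "desert".
Inside "festival boar scout": head "scout" (specifically "boar scout"), modifier "festival".
Inside "boar scout": head "scout", modifier "boar".
Assembled: [[cavern jade] [desert [festival [boar scout]]]].

[[cavern jade] [desert [festival [boar scout]]]]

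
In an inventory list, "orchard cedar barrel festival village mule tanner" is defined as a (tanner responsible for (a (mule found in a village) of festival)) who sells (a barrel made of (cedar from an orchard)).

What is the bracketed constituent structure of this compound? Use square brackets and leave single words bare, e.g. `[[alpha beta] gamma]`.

[[[orchard cedar] barrel] [[festival [village mule]] tanner]]

Overall it is a kind of tanner (specifically "festival village mule tanner"); the modifier is "orchard cedar barrel".
Within "orchard cedar barrel", the head is "barrel" and the modifier is "orchard cedar".
Within "orchard cedar", the head is "cedar" and the modifier is "orchard".
Within "festival village mule tanner", the head is "tanner" and the modifier is "festival village mule".
Within "festival village mule", the head is "mule" (specifically "village mule") and the modifier is "festival".
Within "village mule", the head is "mule" and the modifier is "village".
Putting it together: [[[orchard cedar] barrel] [[festival [village mule]] tanner]].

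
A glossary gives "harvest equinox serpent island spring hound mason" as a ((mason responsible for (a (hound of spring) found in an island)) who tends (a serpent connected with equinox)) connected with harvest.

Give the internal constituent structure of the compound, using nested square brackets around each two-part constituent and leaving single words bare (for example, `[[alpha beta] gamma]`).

[harvest [[equinox serpent] [[island [spring hound]] mason]]]

Overall it is a kind of mason (specifically "equinox serpent island spring hound mason"); the modifier is "harvest".
Within "equinox serpent island spring hound mason", the head is "mason" (specifically "island spring hound mason") and the modifier is "equinox serpent".
Within "equinox serpent", the head is "serpent" and the modifier is "equinox".
Within "island spring hound mason", the head is "mason" and the modifier is "island spring hound".
Within "island spring hound", the head is "hound" (specifically "spring hound") and the modifier is "island".
Within "spring hound", the head is "hound" and the modifier is "spring".
Putting it together: [harvest [[equinox serpent] [[island [spring hound]] mason]]].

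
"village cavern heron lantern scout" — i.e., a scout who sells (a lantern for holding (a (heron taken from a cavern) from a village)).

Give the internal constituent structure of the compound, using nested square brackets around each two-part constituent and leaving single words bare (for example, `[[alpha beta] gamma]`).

[[[village [cavern heron]] lantern] scout]

The outermost head in the paraphrase is "scout", modified by "village cavern heron lantern".
Inside "village cavern heron lantern": head "lantern", modifier "village cavern heron".
Inside "village cavern heron": head "heron" (specifically "cavern heron"), modifier "village".
Inside "cavern heron": head "heron", modifier "cavern".
Putting it together: [[[village [cavern heron]] lantern] scout].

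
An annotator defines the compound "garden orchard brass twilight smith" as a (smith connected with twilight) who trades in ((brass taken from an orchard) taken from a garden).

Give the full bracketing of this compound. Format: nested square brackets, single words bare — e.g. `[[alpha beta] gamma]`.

At the top level: head "smith" (specifically "twilight smith"); modifier "garden orchard brass".
Within "garden orchard brass", the head is "brass" (specifically "orchard brass") and the modifier is "garden".
Within "orchard brass", the head is "brass" and the modifier is "orchard".
Within "twilight smith", the head is "smith" and the modifier is "twilight".
So the structure is [[garden [orchard brass]] [twilight smith]].

[[garden [orchard brass]] [twilight smith]]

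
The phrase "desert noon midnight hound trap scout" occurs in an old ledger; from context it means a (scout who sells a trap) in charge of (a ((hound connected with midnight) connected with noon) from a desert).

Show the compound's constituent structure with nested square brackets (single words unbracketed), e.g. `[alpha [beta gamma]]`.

Whole compound: head "scout" (specifically "trap scout"), modifier "desert noon midnight hound".
Within "desert noon midnight hound", the head is "hound" (specifically "noon midnight hound") and the modifier is "desert".
Within "noon midnight hound", the head is "hound" (specifically "midnight hound") and the modifier is "noon".
Within "midnight hound", the head is "hound" and the modifier is "midnight".
Within "trap scout", the head is "scout" and the modifier is "trap".
So the structure is [[desert [noon [midnight hound]]] [trap scout]].

[[desert [noon [midnight hound]]] [trap scout]]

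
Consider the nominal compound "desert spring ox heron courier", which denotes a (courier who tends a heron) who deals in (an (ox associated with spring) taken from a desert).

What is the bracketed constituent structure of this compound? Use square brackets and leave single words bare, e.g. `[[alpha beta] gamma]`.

Whole compound: head "courier" (specifically "heron courier"), modifier "desert spring ox".
"desert spring ox" → head "ox" (specifically "spring ox"), modifier "desert".
"spring ox" → head "ox", modifier "spring".
"heron courier" → head "courier", modifier "heron".
So the structure is [[desert [spring ox]] [heron courier]].

[[desert [spring ox]] [heron courier]]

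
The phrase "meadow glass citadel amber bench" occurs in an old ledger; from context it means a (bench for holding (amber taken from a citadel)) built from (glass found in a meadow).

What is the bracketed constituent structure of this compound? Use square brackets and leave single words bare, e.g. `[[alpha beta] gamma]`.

The outermost head in the paraphrase is "bench" (specifically "citadel amber bench"), modified by "meadow glass".
"meadow glass" → head "glass", modifier "meadow".
"citadel amber bench" → head "bench", modifier "citadel amber".
"citadel amber" → head "amber", modifier "citadel".
Assembled: [[meadow glass] [[citadel amber] bench]].

[[meadow glass] [[citadel amber] bench]]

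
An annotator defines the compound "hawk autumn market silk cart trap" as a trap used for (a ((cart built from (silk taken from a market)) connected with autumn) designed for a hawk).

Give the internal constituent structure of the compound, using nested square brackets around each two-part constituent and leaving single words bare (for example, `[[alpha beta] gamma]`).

[[hawk [autumn [[market silk] cart]]] trap]

Overall it is a kind of trap; the modifier is "hawk autumn market silk cart".
Within "hawk autumn market silk cart", the head is "cart" (specifically "autumn market silk cart") and the modifier is "hawk".
Within "autumn market silk cart", the head is "cart" (specifically "market silk cart") and the modifier is "autumn".
Within "market silk cart", the head is "cart" and the modifier is "market silk".
Within "market silk", the head is "silk" and the modifier is "market".
Assembled: [[hawk [autumn [[market silk] cart]]] trap].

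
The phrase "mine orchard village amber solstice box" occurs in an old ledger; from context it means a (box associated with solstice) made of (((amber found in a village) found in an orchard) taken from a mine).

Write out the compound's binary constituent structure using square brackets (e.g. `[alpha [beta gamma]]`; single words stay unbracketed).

Overall it is a kind of box (specifically "solstice box"); the modifier is "mine orchard village amber".
Within "mine orchard village amber", the head is "amber" (specifically "orchard village amber") and the modifier is "mine".
Within "orchard village amber", the head is "amber" (specifically "village amber") and the modifier is "orchard".
Within "village amber", the head is "amber" and the modifier is "village".
Within "solstice box", the head is "box" and the modifier is "solstice".
Putting it together: [[mine [orchard [village amber]]] [solstice box]].

[[mine [orchard [village amber]]] [solstice box]]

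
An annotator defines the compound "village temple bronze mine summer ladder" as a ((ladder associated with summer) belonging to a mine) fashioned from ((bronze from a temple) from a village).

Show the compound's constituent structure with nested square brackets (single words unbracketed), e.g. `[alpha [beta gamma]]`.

[[village [temple bronze]] [mine [summer ladder]]]

Whole compound: head "ladder" (specifically "mine summer ladder"), modifier "village temple bronze".
Within "village temple bronze", the head is "bronze" (specifically "temple bronze") and the modifier is "village".
Within "temple bronze", the head is "bronze" and the modifier is "temple".
Within "mine summer ladder", the head is "ladder" (specifically "summer ladder") and the modifier is "mine".
Within "summer ladder", the head is "ladder" and the modifier is "summer".
So the structure is [[village [temple bronze]] [mine [summer ladder]]].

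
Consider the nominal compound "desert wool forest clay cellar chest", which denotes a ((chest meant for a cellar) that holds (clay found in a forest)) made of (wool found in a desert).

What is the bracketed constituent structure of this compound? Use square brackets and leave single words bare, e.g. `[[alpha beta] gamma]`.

[[desert wool] [[forest clay] [cellar chest]]]

The outermost head in the paraphrase is "chest" (specifically "forest clay cellar chest"), modified by "desert wool".
Within "desert wool", the head is "wool" and the modifier is "desert".
Within "forest clay cellar chest", the head is "chest" (specifically "cellar chest") and the modifier is "forest clay".
Within "forest clay", the head is "clay" and the modifier is "forest".
Within "cellar chest", the head is "chest" and the modifier is "cellar".
Assembled: [[desert wool] [[forest clay] [cellar chest]]].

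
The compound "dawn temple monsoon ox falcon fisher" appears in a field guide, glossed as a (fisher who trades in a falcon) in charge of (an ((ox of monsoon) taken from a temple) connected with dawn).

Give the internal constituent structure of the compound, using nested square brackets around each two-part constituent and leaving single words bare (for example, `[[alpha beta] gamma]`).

[[dawn [temple [monsoon ox]]] [falcon fisher]]

At the top level: head "fisher" (specifically "falcon fisher"); modifier "dawn temple monsoon ox".
Inside "dawn temple monsoon ox": head "ox" (specifically "temple monsoon ox"), modifier "dawn".
Inside "temple monsoon ox": head "ox" (specifically "monsoon ox"), modifier "temple".
Inside "monsoon ox": head "ox", modifier "monsoon".
Inside "falcon fisher": head "fisher", modifier "falcon".
So the structure is [[dawn [temple [monsoon ox]]] [falcon fisher]].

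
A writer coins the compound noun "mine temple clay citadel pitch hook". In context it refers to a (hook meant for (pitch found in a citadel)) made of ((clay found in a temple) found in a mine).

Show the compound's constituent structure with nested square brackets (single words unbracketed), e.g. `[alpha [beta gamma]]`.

[[mine [temple clay]] [[citadel pitch] hook]]

Overall it is a kind of hook (specifically "citadel pitch hook"); the modifier is "mine temple clay".
"mine temple clay" → head "clay" (specifically "temple clay"), modifier "mine".
"temple clay" → head "clay", modifier "temple".
"citadel pitch hook" → head "hook", modifier "citadel pitch".
"citadel pitch" → head "pitch", modifier "citadel".
So the structure is [[mine [temple clay]] [[citadel pitch] hook]].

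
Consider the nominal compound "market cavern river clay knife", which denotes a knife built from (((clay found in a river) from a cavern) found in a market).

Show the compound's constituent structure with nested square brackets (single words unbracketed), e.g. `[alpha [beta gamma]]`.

[[market [cavern [river clay]]] knife]

The outermost head in the paraphrase is "knife", modified by "market cavern river clay".
Inside "market cavern river clay": head "clay" (specifically "cavern river clay"), modifier "market".
Inside "cavern river clay": head "clay" (specifically "river clay"), modifier "cavern".
Inside "river clay": head "clay", modifier "river".
Putting it together: [[market [cavern [river clay]]] knife].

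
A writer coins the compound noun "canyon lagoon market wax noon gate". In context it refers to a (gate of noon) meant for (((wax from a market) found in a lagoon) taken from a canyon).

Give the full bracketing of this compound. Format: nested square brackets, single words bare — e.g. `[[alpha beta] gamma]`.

[[canyon [lagoon [market wax]]] [noon gate]]

The outermost head in the paraphrase is "gate" (specifically "noon gate"), modified by "canyon lagoon market wax".
"canyon lagoon market wax" → head "wax" (specifically "lagoon market wax"), modifier "canyon".
"lagoon market wax" → head "wax" (specifically "market wax"), modifier "lagoon".
"market wax" → head "wax", modifier "market".
"noon gate" → head "gate", modifier "noon".
So the structure is [[canyon [lagoon [market wax]]] [noon gate]].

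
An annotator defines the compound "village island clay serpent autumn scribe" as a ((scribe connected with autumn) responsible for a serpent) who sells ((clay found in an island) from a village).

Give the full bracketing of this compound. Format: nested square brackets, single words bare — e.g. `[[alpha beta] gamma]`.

[[village [island clay]] [serpent [autumn scribe]]]

The outermost head in the paraphrase is "scribe" (specifically "serpent autumn scribe"), modified by "village island clay".
Inside "village island clay": head "clay" (specifically "island clay"), modifier "village".
Inside "island clay": head "clay", modifier "island".
Inside "serpent autumn scribe": head "scribe" (specifically "autumn scribe"), modifier "serpent".
Inside "autumn scribe": head "scribe", modifier "autumn".
So the structure is [[village [island clay]] [serpent [autumn scribe]]].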